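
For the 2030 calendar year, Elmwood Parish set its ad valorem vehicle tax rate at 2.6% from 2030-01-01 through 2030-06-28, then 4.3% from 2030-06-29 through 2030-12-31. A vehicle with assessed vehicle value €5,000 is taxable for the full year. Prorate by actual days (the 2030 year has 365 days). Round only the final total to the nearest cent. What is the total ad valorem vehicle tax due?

2030-01-01 to 2030-06-28: 179 days at 2.6% → €5,000 × 2.6% × 179/365 = €63.7534
2030-06-29 to 2030-12-31: 186 days at 4.3% → €5,000 × 4.3% × 186/365 = €109.5616
Total = €173.3151

€173.32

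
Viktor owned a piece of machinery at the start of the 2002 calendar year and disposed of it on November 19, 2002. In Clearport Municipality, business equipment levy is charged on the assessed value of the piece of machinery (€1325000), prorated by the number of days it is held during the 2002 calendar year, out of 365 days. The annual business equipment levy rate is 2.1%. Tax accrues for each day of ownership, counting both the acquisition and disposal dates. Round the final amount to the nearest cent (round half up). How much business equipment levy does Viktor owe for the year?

€24623.22

Days held (January 1 – November 19, 2002): 323 out of 365
Tax = €1325000 × 2.1% × 323/365 = €24623.2192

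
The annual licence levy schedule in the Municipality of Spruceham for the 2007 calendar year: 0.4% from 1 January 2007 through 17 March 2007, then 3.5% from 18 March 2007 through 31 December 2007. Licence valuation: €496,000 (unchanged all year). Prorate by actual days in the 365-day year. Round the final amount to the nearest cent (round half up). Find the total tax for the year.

€14,158.42

1 January – 17 March 2007: 76 days at 0.4% → €496,000 × 0.4% × 76/365 = €413.1068
18 March – 31 December 2007: 289 days at 3.5% → €496,000 × 3.5% × 289/365 = €13,745.3151
Total = €14,158.4219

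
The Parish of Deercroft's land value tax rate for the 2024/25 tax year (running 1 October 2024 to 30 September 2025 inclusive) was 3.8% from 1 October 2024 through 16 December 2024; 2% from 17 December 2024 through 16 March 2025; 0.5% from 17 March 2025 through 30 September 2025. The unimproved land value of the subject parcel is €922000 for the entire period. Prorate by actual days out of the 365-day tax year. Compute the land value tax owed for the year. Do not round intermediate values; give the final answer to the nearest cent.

€14438.77

1 October – 16 December 2024: 77 days at 3.8% → €922000 × 3.8% × 77/365 = €7391.1562
17 December 2024 – 16 March 2025: 90 days at 2% → €922000 × 2% × 90/365 = €4546.8493
17 March – 30 September 2025: 198 days at 0.5% → €922000 × 0.5% × 198/365 = €2500.7671
Total = €14438.7726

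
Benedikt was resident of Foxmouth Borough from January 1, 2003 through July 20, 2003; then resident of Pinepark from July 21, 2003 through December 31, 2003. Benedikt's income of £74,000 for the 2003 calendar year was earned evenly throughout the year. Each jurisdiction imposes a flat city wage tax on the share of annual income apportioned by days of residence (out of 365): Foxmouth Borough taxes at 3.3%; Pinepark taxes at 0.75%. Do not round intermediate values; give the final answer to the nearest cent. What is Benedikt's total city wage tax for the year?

Foxmouth Borough, January 1 – July 20, 2003: 201 days → £74,000 × 3.3% × 201/365 = £1,344.7726
Pinepark, July 21 – December 31, 2003: 164 days → £74,000 × 0.75% × 164/365 = £249.3699
Total = £1,594.1425

£1,594.14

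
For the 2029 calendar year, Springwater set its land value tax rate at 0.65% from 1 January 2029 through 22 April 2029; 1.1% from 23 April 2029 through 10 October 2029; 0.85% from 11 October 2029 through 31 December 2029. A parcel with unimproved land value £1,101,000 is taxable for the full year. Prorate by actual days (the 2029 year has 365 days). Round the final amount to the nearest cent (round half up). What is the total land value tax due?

1 January – 22 April 2029: 112 days at 0.65% → £1,101,000 × 0.65% × 112/365 = £2,195.9671
23 April – 10 October 2029: 171 days at 1.1% → £1,101,000 × 1.1% × 171/365 = £5,673.9205
11 October – 31 December 2029: 82 days at 0.85% → £1,101,000 × 0.85% × 82/365 = £2,102.4575
Total = £9,972.3452

£9,972.35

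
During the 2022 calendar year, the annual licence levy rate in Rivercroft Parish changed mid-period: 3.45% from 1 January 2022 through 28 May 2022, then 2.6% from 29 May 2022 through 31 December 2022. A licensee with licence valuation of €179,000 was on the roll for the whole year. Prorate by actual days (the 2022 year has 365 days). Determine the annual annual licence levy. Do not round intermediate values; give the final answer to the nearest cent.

1 January – 28 May 2022: 148 days at 3.45% → €179,000 × 3.45% × 148/365 = €2,504.0384
29 May – 31 December 2022: 217 days at 2.6% → €179,000 × 2.6% × 217/365 = €2,766.8986
Total = €5,270.9370

€5,270.94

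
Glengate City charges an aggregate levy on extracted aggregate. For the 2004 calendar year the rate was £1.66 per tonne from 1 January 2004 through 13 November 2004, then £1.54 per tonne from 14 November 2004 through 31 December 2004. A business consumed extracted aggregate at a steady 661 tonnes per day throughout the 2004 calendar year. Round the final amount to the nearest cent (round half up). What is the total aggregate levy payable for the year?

1 January – 13 November 2004: 318 days × 661 tonnes/day = 210,198 tonnes at £1.66/tonne → £348,928.68
14 November – 31 December 2004: 48 days × 661 tonnes/day = 31,728 tonnes at £1.54/tonne → £48,861.12

£397,789.80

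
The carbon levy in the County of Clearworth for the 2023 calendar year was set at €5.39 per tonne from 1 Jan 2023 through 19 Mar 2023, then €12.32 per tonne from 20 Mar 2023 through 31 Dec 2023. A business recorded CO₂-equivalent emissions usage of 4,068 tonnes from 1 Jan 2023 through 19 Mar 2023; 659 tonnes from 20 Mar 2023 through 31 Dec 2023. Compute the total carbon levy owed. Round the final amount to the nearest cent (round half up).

1 Jan – 19 Mar 2023: 4,068 tonnes at €5.39/tonne → €21926.52
20 Mar – 31 Dec 2023: 659 tonnes at €12.32/tonne → €8118.88

€30045.40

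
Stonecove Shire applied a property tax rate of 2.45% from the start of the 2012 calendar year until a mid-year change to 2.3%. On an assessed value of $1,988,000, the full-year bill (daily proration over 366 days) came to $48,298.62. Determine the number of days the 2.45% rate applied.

316 days

Let d = days at the first rate; then 366 − d days at the second rate.
$1,988,000 × [2.45%·d + 2.3%·(366−d)] / 366 = $48,298.62
Solving gives d = 316, so the new rate took effect on 12 Nov 2012.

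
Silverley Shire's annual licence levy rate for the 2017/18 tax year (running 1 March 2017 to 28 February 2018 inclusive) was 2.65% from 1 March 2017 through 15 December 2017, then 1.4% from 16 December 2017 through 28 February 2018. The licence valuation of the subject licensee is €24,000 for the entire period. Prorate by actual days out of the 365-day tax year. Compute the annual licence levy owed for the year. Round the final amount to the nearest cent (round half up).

1 March – 15 December 2017: 290 days at 2.65% → €24,000 × 2.65% × 290/365 = €505.3151
16 December 2017 – 28 February 2018: 75 days at 1.4% → €24,000 × 1.4% × 75/365 = €69.0411
Total = €574.3562

€574.36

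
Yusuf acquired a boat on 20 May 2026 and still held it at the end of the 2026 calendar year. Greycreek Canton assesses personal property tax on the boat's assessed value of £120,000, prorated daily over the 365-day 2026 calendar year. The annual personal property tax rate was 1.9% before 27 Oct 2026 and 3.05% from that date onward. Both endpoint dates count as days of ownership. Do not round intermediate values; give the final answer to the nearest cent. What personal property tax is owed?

£1,661.26

20 May – 26 Oct 2026: 160 days at 1.9% → £120,000 × 1.9% × 160/365 = £999.4521
27 Oct – 31 Dec 2026: 66 days at 3.05% → £120,000 × 3.05% × 66/365 = £661.8082
Total = £1,661.2603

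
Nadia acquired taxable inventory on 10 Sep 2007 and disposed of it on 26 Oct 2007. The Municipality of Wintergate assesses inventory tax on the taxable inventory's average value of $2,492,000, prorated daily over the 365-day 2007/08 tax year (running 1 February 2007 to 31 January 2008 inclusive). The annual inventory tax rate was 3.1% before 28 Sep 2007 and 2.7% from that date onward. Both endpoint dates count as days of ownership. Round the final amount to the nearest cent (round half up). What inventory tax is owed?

10 Sep – 27 Sep 2007: 18 days at 3.1% → $2,492,000 × 3.1% × 18/365 = $3,809.6877
28 Sep – 26 Oct 2007: 29 days at 2.7% → $2,492,000 × 2.7% × 29/365 = $5,345.8521
Total = $9,155.5397

$9,155.54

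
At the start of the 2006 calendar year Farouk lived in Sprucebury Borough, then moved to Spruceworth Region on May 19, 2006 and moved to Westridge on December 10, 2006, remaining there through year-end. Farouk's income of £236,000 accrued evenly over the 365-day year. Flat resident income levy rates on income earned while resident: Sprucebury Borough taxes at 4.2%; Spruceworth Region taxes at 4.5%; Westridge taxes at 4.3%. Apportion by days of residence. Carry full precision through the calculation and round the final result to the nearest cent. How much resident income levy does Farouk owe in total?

£10,323.87

Sprucebury Borough, January 1 – May 18, 2006: 138 days → £236,000 × 4.2% × 138/365 = £3,747.5507
Spruceworth Region, May 19 – December 9, 2006: 205 days → £236,000 × 4.5% × 205/365 = £5,964.6575
Westridge, December 10 – December 31, 2006: 22 days → £236,000 × 4.3% × 22/365 = £611.6603
Total = £10,323.8685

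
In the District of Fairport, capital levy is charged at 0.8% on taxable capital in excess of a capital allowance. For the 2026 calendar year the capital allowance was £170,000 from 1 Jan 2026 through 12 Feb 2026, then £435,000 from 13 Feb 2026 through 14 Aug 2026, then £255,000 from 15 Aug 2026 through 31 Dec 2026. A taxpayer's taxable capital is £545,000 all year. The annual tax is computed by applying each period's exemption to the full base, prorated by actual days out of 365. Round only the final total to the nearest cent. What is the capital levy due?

£1,678.14

1 Jan – 12 Feb 2026: 43 days, exemption £170,000 → (£545,000 − £170,000) × 0.8% × 43/365 = £353.4247
13 Feb – 14 Aug 2026: 183 days, exemption £435,000 → (£545,000 − £435,000) × 0.8% × 183/365 = £441.2055
15 Aug – 31 Dec 2026: 139 days, exemption £255,000 → (£545,000 − £255,000) × 0.8% × 139/365 = £883.5068
Total = £1,678.1370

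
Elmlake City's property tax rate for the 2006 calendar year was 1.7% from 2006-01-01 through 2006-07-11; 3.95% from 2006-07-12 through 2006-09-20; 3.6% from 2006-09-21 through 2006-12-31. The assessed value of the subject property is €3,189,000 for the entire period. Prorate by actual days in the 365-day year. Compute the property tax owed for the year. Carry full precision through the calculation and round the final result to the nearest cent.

2006-01-01 to 2006-07-11: 192 days at 1.7% → €3,189,000 × 1.7% × 192/365 = €28,517.5233
2006-07-12 to 2006-09-20: 71 days at 3.95% → €3,189,000 × 3.95% × 71/365 = €24,502.8781
2006-09-21 to 2006-12-31: 102 days at 3.6% → €3,189,000 × 3.6% × 102/365 = €32,082.2137
Total = €85,102.6151

€85,102.62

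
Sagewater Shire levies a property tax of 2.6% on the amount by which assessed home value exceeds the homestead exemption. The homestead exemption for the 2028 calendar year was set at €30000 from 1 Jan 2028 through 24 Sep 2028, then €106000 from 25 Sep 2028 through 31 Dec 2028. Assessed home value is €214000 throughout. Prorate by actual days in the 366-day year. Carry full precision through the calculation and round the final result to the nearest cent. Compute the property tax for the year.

€4254.91

1 Jan – 24 Sep 2028: 268 days, exemption €30000 → (€214000 − €30000) × 2.6% × 268/366 = €3503.0383
25 Sep – 31 Dec 2028: 98 days, exemption €106000 → (€214000 − €106000) × 2.6% × 98/366 = €751.8689
Total = €4254.9071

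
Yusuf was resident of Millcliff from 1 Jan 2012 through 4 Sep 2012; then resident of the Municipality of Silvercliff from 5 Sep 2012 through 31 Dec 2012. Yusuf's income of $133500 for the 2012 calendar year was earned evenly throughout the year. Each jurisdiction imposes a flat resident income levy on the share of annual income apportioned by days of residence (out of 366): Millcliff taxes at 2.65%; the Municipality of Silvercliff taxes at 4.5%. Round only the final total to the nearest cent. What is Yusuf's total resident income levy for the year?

Millcliff, 1 Jan – 4 Sep 2012: 248 days → $133500 × 2.65% × 248/366 = $2397.1639
The Municipality of Silvercliff, 5 Sep – 31 Dec 2012: 118 days → $133500 × 4.5% × 118/366 = $1936.8443
Total = $4334.0082

$4334.01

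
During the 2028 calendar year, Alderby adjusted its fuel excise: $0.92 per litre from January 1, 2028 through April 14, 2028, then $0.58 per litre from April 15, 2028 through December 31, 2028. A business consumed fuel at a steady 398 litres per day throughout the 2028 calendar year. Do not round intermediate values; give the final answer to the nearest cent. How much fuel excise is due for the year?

January 1 – April 14, 2028: 105 days × 398 litres/day = 41,790 litres at $0.92/litre → $38,446.80
April 15 – December 31, 2028: 261 days × 398 litres/day = 103,878 litres at $0.58/litre → $60,249.24

$98,696.04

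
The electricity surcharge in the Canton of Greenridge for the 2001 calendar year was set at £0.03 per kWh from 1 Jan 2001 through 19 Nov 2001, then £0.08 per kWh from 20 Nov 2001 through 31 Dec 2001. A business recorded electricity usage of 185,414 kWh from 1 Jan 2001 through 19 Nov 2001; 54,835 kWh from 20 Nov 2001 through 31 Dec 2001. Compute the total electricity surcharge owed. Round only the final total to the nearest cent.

£9,949.22

1 Jan – 19 Nov 2001: 185,414 kWh at £0.03/kWh → £5,562.42
20 Nov – 31 Dec 2001: 54,835 kWh at £0.08/kWh → £4,386.80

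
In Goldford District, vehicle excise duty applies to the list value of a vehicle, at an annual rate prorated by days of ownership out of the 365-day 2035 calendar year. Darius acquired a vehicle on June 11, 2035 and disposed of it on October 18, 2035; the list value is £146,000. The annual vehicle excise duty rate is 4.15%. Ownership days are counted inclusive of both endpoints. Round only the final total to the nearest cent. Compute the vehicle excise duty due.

Days held (June 11 – October 18, 2035): 130 out of 365
Tax = £146,000 × 4.15% × 130/365 = £2,158.0000

£2,158.00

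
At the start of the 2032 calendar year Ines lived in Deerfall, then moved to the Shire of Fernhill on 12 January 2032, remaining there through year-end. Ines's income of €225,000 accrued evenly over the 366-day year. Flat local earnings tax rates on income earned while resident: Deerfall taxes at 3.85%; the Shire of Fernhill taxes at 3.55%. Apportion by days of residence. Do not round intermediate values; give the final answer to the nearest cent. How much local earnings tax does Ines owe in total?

Deerfall, 1 January – 11 January 2032: 11 days → €225,000 × 3.85% × 11/366 = €260.3484
The Shire of Fernhill, 12 January – 31 December 2032: 355 days → €225,000 × 3.55% × 355/366 = €7,747.4385
Total = €8,007.7869

€8,007.79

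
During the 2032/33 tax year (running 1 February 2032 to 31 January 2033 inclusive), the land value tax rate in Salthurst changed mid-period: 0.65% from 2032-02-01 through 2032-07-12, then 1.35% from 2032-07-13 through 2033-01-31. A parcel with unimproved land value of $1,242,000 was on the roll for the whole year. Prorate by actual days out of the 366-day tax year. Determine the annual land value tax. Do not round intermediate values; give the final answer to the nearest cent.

2032-02-01 to 2032-07-12: 163 days at 0.65% → $1,242,000 × 0.65% × 163/366 = $3,595.3525
2032-07-13 to 2033-01-31: 203 days at 1.35% → $1,242,000 × 1.35% × 203/366 = $9,299.7295
Total = $12,895.0820

$12,895.08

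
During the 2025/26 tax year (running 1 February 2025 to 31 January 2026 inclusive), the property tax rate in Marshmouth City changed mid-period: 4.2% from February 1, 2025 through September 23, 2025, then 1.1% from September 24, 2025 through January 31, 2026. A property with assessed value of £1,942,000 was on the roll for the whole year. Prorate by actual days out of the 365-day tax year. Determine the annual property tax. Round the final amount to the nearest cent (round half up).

February 1 – September 23, 2025: 235 days at 4.2% → £1,942,000 × 4.2% × 235/365 = £52,513.8082
September 24, 2025 – January 31, 2026: 130 days at 1.1% → £1,942,000 × 1.1% × 130/365 = £7,608.3836
Total = £60,122.1918

£60,122.19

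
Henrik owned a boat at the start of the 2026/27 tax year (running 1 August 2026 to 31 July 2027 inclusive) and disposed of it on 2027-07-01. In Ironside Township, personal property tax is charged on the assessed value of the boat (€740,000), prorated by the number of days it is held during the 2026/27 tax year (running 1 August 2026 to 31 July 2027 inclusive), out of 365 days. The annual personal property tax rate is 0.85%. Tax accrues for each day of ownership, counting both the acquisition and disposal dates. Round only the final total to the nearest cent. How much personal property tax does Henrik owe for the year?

€5,773.01

Days held (2026-08-01 to 2027-07-01): 335 out of 365
Tax = €740,000 × 0.85% × 335/365 = €5,773.0137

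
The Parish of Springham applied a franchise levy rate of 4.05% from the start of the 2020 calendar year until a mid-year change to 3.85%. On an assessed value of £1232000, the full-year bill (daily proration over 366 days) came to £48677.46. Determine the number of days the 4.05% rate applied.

185 days

Let d = days at the first rate; then 366 − d days at the second rate.
£1232000 × [4.05%·d + 3.85%·(366−d)] / 366 = £48677.46
Solving gives d = 185, so the new rate took effect on 4 Jul 2020.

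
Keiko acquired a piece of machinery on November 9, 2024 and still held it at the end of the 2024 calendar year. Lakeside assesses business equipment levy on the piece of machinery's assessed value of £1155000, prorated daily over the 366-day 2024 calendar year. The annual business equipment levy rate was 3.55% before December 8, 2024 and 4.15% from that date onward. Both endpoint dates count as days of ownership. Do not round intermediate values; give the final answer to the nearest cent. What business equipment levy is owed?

£6391.95

November 9 – December 7, 2024: 29 days at 3.55% → £1155000 × 3.55% × 29/366 = £3248.8320
December 8 – December 31, 2024: 24 days at 4.15% → £1155000 × 4.15% × 24/366 = £3143.1148
Total = £6391.9467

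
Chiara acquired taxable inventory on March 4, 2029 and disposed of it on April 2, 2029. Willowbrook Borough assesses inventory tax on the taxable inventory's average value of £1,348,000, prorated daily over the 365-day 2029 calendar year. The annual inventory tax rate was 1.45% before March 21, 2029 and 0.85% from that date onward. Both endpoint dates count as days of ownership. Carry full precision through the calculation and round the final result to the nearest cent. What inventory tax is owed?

March 4 – March 20, 2029: 17 days at 1.45% → £1,348,000 × 1.45% × 17/365 = £910.3616
March 21 – April 2, 2029: 13 days at 0.85% → £1,348,000 × 0.85% × 13/365 = £408.0932
Total = £1,318.4548

£1,318.45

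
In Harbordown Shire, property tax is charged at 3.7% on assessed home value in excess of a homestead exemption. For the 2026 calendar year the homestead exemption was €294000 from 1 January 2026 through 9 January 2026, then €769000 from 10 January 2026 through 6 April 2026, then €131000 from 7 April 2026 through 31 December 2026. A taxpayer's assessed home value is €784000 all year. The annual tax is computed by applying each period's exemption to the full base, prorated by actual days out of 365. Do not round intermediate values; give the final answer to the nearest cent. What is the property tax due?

€18385.65

1 January – 9 January 2026: 9 days, exemption €294000 → (€784000 − €294000) × 3.7% × 9/365 = €447.0411
10 January – 6 April 2026: 87 days, exemption €769000 → (€784000 − €769000) × 3.7% × 87/365 = €132.2877
7 April – 31 December 2026: 269 days, exemption €131000 → (€784000 − €131000) × 3.7% × 269/365 = €17806.3260
Total = €18385.6548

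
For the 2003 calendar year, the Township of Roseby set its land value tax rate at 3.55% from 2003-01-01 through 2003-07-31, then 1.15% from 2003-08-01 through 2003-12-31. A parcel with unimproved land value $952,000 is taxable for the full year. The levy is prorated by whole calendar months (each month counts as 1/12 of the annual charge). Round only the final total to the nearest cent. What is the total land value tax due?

$24,276.00

2003-01-01 to 2003-07-31: 7 months at 3.55% → $952,000 × 3.55% × 7/12 = $19,714.3333
2003-08-01 to 2003-12-31: 5 months at 1.15% → $952,000 × 1.15% × 5/12 = $4,561.6667
Total = $24,276.0000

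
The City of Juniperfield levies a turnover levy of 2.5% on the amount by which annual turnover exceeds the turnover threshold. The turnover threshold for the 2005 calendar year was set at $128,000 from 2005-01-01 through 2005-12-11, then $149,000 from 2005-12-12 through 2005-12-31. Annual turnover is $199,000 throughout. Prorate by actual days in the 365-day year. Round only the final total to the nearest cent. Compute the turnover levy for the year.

2005-01-01 to 2005-12-11: 345 days, exemption $128,000 → ($199,000 − $128,000) × 2.5% × 345/365 = $1,677.7397
2005-12-12 to 2005-12-31: 20 days, exemption $149,000 → ($199,000 − $149,000) × 2.5% × 20/365 = $68.4932
Total = $1,746.2329

$1,746.23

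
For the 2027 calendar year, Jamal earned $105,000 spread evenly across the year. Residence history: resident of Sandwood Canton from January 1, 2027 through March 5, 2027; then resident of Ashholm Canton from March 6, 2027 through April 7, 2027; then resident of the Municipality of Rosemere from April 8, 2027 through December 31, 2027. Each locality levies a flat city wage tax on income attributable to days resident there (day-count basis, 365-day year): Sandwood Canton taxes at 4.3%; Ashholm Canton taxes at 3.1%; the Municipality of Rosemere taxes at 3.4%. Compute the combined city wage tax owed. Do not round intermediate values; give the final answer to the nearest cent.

$3,707.22

Sandwood Canton, January 1 – March 5, 2027: 64 days → $105,000 × 4.3% × 64/365 = $791.6712
Ashholm Canton, March 6 – April 7, 2027: 33 days → $105,000 × 3.1% × 33/365 = $294.2877
The Municipality of Rosemere, April 8 – December 31, 2027: 268 days → $105,000 × 3.4% × 268/365 = $2,621.2603
Total = $3,707.2192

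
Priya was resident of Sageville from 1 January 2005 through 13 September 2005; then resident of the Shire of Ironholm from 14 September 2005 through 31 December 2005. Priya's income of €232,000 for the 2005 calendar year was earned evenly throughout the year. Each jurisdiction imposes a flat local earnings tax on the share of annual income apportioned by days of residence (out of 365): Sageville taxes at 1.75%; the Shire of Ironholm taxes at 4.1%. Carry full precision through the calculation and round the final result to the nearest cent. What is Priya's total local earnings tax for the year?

€5,688.13

Sageville, 1 January – 13 September 2005: 256 days → €232,000 × 1.75% × 256/365 = €2,847.5616
The Shire of Ironholm, 14 September – 31 December 2005: 109 days → €232,000 × 4.1% × 109/365 = €2,840.5699
Total = €5,688.1315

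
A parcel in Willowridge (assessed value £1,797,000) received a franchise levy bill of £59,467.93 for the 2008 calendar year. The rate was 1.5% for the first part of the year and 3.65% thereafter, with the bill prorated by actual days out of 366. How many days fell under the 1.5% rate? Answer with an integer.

Let d = days at the first rate; then 366 − d days at the second rate.
£1,797,000 × [1.5%·d + 3.65%·(366−d)] / 366 = £59,467.93
Solving gives d = 58, so the new rate took effect on 28 Feb 2008.

58 days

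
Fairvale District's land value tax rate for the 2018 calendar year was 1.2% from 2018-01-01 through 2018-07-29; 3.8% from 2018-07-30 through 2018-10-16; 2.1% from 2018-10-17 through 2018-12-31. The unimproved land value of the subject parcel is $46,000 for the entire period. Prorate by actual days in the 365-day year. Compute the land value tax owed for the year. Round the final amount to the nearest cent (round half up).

2018-01-01 to 2018-07-29: 210 days at 1.2% → $46,000 × 1.2% × 210/365 = $317.5890
2018-07-30 to 2018-10-16: 79 days at 3.8% → $46,000 × 3.8% × 79/365 = $378.3342
2018-10-17 to 2018-12-31: 76 days at 2.1% → $46,000 × 2.1% × 76/365 = $201.1397
Total = $897.0630

$897.06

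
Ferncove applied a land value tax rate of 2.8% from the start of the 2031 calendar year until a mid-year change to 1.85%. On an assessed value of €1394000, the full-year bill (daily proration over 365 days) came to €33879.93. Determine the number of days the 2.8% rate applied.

223 days

Let d = days at the first rate; then 365 − d days at the second rate.
€1394000 × [2.8%·d + 1.85%·(365−d)] / 365 = €33879.93
Solving gives d = 223, so the new rate took effect on August 12, 2031.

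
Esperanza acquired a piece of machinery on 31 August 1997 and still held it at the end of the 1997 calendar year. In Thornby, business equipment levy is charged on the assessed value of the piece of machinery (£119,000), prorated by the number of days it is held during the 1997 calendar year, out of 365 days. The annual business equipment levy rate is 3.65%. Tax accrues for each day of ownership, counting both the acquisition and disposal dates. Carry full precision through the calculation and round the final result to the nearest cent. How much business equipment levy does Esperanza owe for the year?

Days held (31 August – 31 December 1997): 123 out of 365
Tax = £119,000 × 3.65% × 123/365 = £1,463.7000

£1,463.70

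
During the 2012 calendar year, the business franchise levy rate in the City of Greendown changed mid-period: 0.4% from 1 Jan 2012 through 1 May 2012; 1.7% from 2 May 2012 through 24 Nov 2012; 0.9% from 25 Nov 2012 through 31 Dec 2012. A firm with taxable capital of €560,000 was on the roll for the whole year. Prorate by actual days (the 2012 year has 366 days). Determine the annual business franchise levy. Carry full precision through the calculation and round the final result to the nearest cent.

1 Jan – 1 May 2012: 122 days at 0.4% → €560,000 × 0.4% × 122/366 = €746.6667
2 May – 24 Nov 2012: 207 days at 1.7% → €560,000 × 1.7% × 207/366 = €5,384.2623
25 Nov – 31 Dec 2012: 37 days at 0.9% → €560,000 × 0.9% × 37/366 = €509.5082
Total = €6,640.4372

€6,640.44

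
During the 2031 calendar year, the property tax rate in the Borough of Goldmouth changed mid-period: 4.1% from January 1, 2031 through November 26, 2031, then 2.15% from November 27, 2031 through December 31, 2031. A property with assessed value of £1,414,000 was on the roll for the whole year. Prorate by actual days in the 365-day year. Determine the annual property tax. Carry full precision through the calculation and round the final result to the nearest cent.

£55,330.01

January 1 – November 26, 2031: 330 days at 4.1% → £1,414,000 × 4.1% × 330/365 = £52,414.8493
November 27 – December 31, 2031: 35 days at 2.15% → £1,414,000 × 2.15% × 35/365 = £2,915.1644
Total = £55,330.0137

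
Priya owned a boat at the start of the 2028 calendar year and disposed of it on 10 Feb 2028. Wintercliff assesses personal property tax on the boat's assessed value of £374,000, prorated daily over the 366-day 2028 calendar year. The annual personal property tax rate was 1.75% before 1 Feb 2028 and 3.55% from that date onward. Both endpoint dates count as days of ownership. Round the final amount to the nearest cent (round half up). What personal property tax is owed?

£917.12

1 Jan – 31 Jan 2028: 31 days at 1.75% → £374,000 × 1.75% × 31/366 = £554.3579
1 Feb – 10 Feb 2028: 10 days at 3.55% → £374,000 × 3.55% × 10/366 = £362.7596
Total = £917.1175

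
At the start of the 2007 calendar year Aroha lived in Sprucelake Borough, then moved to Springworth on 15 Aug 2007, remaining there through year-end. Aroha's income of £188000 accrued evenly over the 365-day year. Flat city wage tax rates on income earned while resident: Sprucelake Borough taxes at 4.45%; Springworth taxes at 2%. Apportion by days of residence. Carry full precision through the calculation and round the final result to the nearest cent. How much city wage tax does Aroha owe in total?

£6611.93

Sprucelake Borough, 1 Jan – 14 Aug 2007: 226 days → £188000 × 4.45% × 226/365 = £5180.0438
Springworth, 15 Aug – 31 Dec 2007: 139 days → £188000 × 2% × 139/365 = £1431.8904
Total = £6611.9342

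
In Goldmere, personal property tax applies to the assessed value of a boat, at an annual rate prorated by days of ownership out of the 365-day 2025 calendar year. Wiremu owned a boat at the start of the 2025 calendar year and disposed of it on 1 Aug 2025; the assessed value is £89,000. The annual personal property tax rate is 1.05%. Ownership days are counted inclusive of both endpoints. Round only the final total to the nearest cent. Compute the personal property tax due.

£545.34

Days held (1 Jan – 1 Aug 2025): 213 out of 365
Tax = £89,000 × 1.05% × 213/365 = £545.3384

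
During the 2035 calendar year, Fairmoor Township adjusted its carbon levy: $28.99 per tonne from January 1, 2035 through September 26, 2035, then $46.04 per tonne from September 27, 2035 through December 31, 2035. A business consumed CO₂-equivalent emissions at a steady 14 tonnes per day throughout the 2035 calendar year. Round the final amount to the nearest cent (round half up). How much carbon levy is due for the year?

$171,054.10

January 1 – September 26, 2035: 269 days × 14 tonnes/day = 3,766 tonnes at $28.99/tonne → $109,176.34
September 27 – December 31, 2035: 96 days × 14 tonnes/day = 1,344 tonnes at $46.04/tonne → $61,877.76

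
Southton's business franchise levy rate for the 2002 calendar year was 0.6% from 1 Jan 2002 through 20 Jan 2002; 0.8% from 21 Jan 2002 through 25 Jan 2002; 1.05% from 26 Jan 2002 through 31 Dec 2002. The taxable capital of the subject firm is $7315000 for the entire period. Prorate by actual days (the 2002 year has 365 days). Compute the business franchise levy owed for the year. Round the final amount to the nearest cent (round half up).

1 Jan – 20 Jan 2002: 20 days at 0.6% → $7315000 × 0.6% × 20/365 = $2404.9315
21 Jan – 25 Jan 2002: 5 days at 0.8% → $7315000 × 0.8% × 5/365 = $801.6438
26 Jan – 31 Dec 2002: 340 days at 1.05% → $7315000 × 1.05% × 340/365 = $71546.7123
Total = $74753.2877

$74753.29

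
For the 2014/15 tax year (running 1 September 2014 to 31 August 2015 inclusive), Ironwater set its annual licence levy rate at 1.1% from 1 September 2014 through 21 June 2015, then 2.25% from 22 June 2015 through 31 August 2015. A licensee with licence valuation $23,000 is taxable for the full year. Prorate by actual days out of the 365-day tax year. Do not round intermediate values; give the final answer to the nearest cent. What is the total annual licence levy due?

1 September 2014 – 21 June 2015: 294 days at 1.1% → $23,000 × 1.1% × 294/365 = $203.7863
22 June – 31 August 2015: 71 days at 2.25% → $23,000 × 2.25% × 71/365 = $100.6644
Total = $304.4507

$304.45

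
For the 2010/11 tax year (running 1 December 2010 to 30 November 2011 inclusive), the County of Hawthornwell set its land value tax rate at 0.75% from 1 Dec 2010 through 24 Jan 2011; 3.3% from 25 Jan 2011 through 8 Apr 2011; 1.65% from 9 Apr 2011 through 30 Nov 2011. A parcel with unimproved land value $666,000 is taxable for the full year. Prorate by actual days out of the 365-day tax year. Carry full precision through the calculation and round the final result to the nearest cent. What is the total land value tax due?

1 Dec 2010 – 24 Jan 2011: 55 days at 0.75% → $666,000 × 0.75% × 55/365 = $752.6712
25 Jan – 8 Apr 2011: 74 days at 3.3% → $666,000 × 3.3% × 74/365 = $4,455.8137
9 Apr – 30 Nov 2011: 236 days at 1.65% → $666,000 × 1.65% × 236/365 = $7,105.2164
Total = $12,313.7014

$12,313.70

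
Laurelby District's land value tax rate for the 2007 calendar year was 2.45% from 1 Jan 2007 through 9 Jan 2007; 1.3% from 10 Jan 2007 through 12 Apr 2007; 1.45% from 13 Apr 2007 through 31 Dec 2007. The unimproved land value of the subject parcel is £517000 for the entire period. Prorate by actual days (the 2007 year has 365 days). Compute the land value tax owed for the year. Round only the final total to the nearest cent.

£7426.39

1 Jan – 9 Jan 2007: 9 days at 2.45% → £517000 × 2.45% × 9/365 = £312.3247
10 Jan – 12 Apr 2007: 93 days at 1.3% → £517000 × 1.3% × 93/365 = £1712.4740
13 Apr – 31 Dec 2007: 263 days at 1.45% → £517000 × 1.45% × 263/365 = £5401.5877
Total = £7426.3863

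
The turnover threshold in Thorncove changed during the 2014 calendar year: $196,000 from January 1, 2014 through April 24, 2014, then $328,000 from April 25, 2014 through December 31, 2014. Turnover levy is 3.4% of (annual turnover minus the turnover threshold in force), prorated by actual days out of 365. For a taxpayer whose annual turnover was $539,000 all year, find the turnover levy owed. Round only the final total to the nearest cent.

$8,575.73

January 1 – April 24, 2014: 114 days, exemption $196,000 → ($539,000 − $196,000) × 3.4% × 114/365 = $3,642.3781
April 25 – December 31, 2014: 251 days, exemption $328,000 → ($539,000 − $328,000) × 3.4% × 251/365 = $4,933.3534
Total = $8,575.7315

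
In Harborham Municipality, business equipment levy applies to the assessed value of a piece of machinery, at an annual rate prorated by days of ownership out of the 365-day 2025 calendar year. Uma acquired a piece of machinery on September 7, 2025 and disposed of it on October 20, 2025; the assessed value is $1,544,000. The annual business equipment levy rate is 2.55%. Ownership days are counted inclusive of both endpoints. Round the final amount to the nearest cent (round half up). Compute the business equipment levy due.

Days held (September 7 – October 20, 2025): 44 out of 365
Tax = $1,544,000 × 2.55% × 44/365 = $4,746.2137

$4,746.21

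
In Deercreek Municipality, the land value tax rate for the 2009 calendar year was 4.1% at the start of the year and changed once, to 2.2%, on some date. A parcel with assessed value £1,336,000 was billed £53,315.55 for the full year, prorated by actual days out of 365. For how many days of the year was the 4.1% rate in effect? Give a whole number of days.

344 days

Let d = days at the first rate; then 365 − d days at the second rate.
£1,336,000 × [4.1%·d + 2.2%·(365−d)] / 365 = £53,315.55
Solving gives d = 344, so the new rate took effect on 11 Dec 2009.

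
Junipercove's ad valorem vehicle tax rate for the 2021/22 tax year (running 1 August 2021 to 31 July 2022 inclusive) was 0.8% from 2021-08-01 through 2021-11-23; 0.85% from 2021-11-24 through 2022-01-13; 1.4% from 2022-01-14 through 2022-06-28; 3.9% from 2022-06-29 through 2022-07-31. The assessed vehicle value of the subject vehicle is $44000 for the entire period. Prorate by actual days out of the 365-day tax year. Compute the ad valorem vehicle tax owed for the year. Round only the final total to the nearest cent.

2021-08-01 to 2021-11-23: 115 days at 0.8% → $44000 × 0.8% × 115/365 = $110.9041
2021-11-24 to 2022-01-13: 51 days at 0.85% → $44000 × 0.85% × 51/365 = $52.2575
2022-01-14 to 2022-06-28: 166 days at 1.4% → $44000 × 1.4% × 166/365 = $280.1534
2022-06-29 to 2022-07-31: 33 days at 3.9% → $44000 × 3.9% × 33/365 = $155.1452
Total = $598.4603

$598.46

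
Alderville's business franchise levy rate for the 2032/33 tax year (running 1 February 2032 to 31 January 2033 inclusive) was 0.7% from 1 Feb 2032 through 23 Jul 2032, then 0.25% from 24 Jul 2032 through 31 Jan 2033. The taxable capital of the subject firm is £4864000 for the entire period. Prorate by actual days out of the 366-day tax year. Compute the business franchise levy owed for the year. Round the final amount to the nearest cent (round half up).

£22565.77

1 Feb – 23 Jul 2032: 174 days at 0.7% → £4864000 × 0.7% × 174/366 = £16186.7541
24 Jul 2032 – 31 Jan 2033: 192 days at 0.25% → £4864000 × 0.25% × 192/366 = £6379.0164
Total = £22565.7705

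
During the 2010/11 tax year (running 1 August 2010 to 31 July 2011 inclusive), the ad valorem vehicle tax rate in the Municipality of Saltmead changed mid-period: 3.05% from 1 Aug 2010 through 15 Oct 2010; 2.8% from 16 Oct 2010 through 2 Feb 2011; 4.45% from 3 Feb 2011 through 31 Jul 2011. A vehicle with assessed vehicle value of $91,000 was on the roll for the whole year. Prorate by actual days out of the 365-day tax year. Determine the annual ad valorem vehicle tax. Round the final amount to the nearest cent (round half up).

$3,331.72

1 Aug – 15 Oct 2010: 76 days at 3.05% → $91,000 × 3.05% × 76/365 = $577.9123
16 Oct 2010 – 2 Feb 2011: 110 days at 2.8% → $91,000 × 2.8% × 110/365 = $767.8904
3 Feb – 31 Jul 2011: 179 days at 4.45% → $91,000 × 4.45% × 179/365 = $1,985.9192
Total = $3,331.7219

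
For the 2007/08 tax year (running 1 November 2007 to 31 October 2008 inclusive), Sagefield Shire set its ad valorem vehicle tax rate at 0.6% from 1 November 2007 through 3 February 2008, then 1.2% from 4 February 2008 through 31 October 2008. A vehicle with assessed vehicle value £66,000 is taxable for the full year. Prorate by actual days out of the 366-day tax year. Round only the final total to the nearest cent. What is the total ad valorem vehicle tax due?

1 November 2007 – 3 February 2008: 95 days at 0.6% → £66,000 × 0.6% × 95/366 = £102.7869
4 February – 31 October 2008: 271 days at 1.2% → £66,000 × 1.2% × 271/366 = £586.4262
Total = £689.2131

£689.21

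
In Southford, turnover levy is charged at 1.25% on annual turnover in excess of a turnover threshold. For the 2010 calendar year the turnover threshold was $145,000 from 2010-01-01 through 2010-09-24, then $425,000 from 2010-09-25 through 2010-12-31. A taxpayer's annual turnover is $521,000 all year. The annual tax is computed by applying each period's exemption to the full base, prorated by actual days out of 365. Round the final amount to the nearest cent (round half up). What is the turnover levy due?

2010-01-01 to 2010-09-24: 267 days, exemption $145,000 → ($521,000 − $145,000) × 1.25% × 267/365 = $3,438.0822
2010-09-25 to 2010-12-31: 98 days, exemption $425,000 → ($521,000 − $425,000) × 1.25% × 98/365 = $322.1918
Total = $3,760.2740

$3,760.27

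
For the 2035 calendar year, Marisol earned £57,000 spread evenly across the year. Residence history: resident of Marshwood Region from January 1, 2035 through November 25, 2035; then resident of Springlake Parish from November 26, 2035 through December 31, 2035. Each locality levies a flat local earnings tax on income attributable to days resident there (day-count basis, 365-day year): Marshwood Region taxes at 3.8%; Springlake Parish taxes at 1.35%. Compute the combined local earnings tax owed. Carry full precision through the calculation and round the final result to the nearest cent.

Marshwood Region, January 1 – November 25, 2035: 329 days → £57,000 × 3.8% × 329/365 = £1,952.3671
Springlake Parish, November 26 – December 31, 2035: 36 days → £57,000 × 1.35% × 36/365 = £75.8959
Total = £2,028.2630

£2,028.26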